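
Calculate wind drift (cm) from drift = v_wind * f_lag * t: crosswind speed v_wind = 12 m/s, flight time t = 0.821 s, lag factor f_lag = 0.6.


drift = v_wind * lag * t = 12 * 0.6 * 0.821 = 5.9112 m ≈ 591.1 cm

591.1 cm


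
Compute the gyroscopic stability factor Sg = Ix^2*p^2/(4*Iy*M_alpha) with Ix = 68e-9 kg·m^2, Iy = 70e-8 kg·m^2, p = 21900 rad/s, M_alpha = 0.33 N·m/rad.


Sg = Ix^2 * p^2 / (4 * Iy * M_alpha) = (68e-9)^2 * 21900^2 / (4 * 70e-8 * 0.33) = 2.4

2.4


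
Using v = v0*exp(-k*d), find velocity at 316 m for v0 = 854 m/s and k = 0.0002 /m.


v = v0*exp(-k*d) = 854*exp(-0.0002*316) = 801.7 m/s

801.7 m/s


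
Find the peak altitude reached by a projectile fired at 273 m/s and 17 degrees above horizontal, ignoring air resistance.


H = (v0*sin(theta))^2 / (2g) = (273*sin(17°))^2 / (2*9.81) = 324.7 m

324.7 m


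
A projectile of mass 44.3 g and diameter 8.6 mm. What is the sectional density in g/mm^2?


SD = m/d^2 = 44.3/8.6^2 = 0.599 g/mm^2

0.599 g/mm^2


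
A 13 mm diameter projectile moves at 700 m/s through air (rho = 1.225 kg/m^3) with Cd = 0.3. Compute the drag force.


A = pi*(d/2)^2 = pi*(13/2000)^2 = 1.32732e-04 m^2
Fd = 0.5*Cd*rho*A*v^2 = 0.5*0.3*1.225*1.32732e-04*700^2 = 11.95 N

11.95 N


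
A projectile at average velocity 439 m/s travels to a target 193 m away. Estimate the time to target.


t = d/v = 193/439 = 0.4396 s

0.4396 s


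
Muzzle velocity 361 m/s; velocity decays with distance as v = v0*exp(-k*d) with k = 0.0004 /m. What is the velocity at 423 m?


v = v0*exp(-k*d) = 361*exp(-0.0004*423) = 304.8 m/s

304.8 m/s


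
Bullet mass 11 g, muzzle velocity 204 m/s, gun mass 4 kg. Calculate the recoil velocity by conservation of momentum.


v_recoil = m_p * v_p / m_gun = 0.011 * 204 / 4 = 0.561 m/s

0.561 m/s


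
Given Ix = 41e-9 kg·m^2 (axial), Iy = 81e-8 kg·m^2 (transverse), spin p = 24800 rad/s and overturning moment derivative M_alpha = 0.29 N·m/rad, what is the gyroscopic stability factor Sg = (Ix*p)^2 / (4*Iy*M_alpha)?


Sg = Ix^2 * p^2 / (4 * Iy * M_alpha) = (41e-9)^2 * 24800^2 / (4 * 81e-8 * 0.29) = 1.1

1.1


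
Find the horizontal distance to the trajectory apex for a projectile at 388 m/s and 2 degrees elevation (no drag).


R = v0^2*sin(2*theta)/g = 388^2*sin(2*2°)/9.81 = 1070.48 m
apex_dist = R/2 = 1070.48/2 = 535.2 m

535.2 m


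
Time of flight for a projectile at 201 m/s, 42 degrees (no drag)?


T = 2*v0*sin(theta)/g = 2*201*sin(42°)/9.81 = 27.42 s

27.42 s


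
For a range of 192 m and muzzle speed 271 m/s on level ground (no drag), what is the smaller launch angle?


sin(2*theta) = R*g/v0^2 = 192*9.81/271^2 = 0.0256467, theta = arcsin(0.0256467)/2 = 0.7348°

0.7348 degrees


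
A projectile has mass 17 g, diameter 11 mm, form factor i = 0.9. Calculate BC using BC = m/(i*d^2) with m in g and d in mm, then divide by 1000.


BC = m/(i*d^2*1000) = 17/(0.9 * 11^2 * 1000) = 0.0001561

0.0001561


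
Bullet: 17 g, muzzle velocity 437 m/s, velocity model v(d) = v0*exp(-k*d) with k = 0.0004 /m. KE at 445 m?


v = v0*exp(-k*d) = 437*exp(-0.0004*445) = 365.744 m/s
E = 0.5*m*v^2 = 0.5*0.017*365.744^2 = 1137 J

1137 J


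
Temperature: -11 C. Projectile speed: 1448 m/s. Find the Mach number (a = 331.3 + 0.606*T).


a = 331.3 + 0.606*(-11) = 324.634 m/s
M = v/a = 1448/324.634 = 4.46

4.46


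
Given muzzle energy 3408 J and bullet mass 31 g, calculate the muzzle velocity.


v = sqrt(2*E/m) = sqrt(2*3408/0.031) = 468.9 m/s

468.9 m/s


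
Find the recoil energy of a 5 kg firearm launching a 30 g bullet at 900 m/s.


v_r = m_p*v_p/m_gun = 0.03*900/5 = 5.4 m/s, E_r = 0.5*m_gun*v_r^2 = 0.5*5*5.4^2 = 72.9 J

72.9 J


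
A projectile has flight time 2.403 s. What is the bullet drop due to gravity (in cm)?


drop = 0.5*g*t^2 = 0.5*9.81*2.403^2 = 28.3235 m ≈ 2832 cm

2832 cm


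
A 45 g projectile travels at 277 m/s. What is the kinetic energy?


E = 0.5*m*v^2 = 0.5*0.045*277^2 = 1726 J

1726 J


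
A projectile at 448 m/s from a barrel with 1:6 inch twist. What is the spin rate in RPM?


twist_m = 6*0.0254 = 0.1524 m
spin = v/twist = 448/0.1524 = 2939.633 rev/s
RPM = spin*60 = 2939.633*60 ≈ 176378 RPM

176378 RPM


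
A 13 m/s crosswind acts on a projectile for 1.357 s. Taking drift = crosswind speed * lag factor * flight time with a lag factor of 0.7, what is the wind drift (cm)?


drift = v_wind * lag * t = 13 * 0.7 * 1.357 = 12.3487 m ≈ 1235 cm

1235 cm


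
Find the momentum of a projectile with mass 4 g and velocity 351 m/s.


p = m*v = 0.004*351 = 1.404 kg·m/s

1.404 kg·m/s


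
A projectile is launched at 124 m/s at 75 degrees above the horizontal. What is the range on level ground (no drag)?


R = v0^2 * sin(2*theta) / g = 124^2 * sin(2*75°) / 9.81 = 783.7 m

783.7 m


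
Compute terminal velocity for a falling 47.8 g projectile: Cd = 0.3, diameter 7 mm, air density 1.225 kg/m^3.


A = pi*(d/2)^2 = pi*(7/2000)^2 = 3.84845e-05 m^2
vt = sqrt(2mg/(Cd*rho*A)) = sqrt(2*0.0478*9.81/(0.3 * 1.225 * 3.84845e-05)) = 257.5 m/s

257.5 m/s


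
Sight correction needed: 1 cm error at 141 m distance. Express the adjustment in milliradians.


1 mrad subtends 1 cm per 10 m of range, so adj = error_cm / (dist_m / 10) = 1 / (141/10) = 0.07092 mrad

0.07092 mrad


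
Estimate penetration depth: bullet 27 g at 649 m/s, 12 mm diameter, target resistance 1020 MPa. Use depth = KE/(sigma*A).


A = pi*(d/2)^2 = pi*(12/2)^2 = 113.097 mm^2
E = 0.5*m*v^2 = 0.5*0.027*649^2 = 5686.21 J
depth = E/(sigma*A) = 5686.21 J / (1020 MPa * 113.097 mm^2) = 5686.21/(1020 * 113.097) m = 0.0492913 m ≈ 49.29 mm

49.29 mm


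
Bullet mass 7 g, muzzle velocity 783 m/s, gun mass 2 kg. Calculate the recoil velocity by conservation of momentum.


v_recoil = m_p * v_p / m_gun = 0.007 * 783 / 2 = 2.74 m/s

2.74 m/s


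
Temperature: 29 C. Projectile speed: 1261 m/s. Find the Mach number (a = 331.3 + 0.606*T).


a = 331.3 + 0.606*(29) = 348.874 m/s
M = v/a = 1261/348.874 = 3.614

3.614


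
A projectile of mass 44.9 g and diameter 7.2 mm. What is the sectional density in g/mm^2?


SD = m/d^2 = 44.9/7.2^2 = 0.8661 g/mm^2

0.8661 g/mm^2


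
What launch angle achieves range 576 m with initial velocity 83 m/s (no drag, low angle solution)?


sin(2*theta) = R*g/v0^2 = 576*9.81/83^2 = 0.820229, theta = arcsin(0.820229)/2 = 27.55°

27.55 degrees


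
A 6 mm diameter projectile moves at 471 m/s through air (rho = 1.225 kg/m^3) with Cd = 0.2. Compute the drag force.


A = pi*(d/2)^2 = pi*(6/2000)^2 = 2.82743e-05 m^2
Fd = 0.5*Cd*rho*A*v^2 = 0.5*0.2*1.225*2.82743e-05*471^2 = 0.7684 N

0.7684 N


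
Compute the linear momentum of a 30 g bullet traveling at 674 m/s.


p = m*v = 0.03*674 = 20.22 kg·m/s

20.22 kg·m/s


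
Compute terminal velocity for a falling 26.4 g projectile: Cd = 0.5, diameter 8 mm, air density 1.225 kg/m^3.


A = pi*(d/2)^2 = pi*(8/2000)^2 = 5.02655e-05 m^2
vt = sqrt(2mg/(Cd*rho*A)) = sqrt(2*0.0264*9.81/(0.5 * 1.225 * 5.02655e-05)) = 129.7 m/s

129.7 m/s


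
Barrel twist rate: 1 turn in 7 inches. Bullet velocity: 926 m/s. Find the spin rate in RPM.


twist_m = 7*0.0254 = 0.1778 m
spin = v/twist = 926/0.1778 = 5208.099 rev/s
RPM = spin*60 = 5208.099*60 ≈ 312486 RPM

312486 RPM


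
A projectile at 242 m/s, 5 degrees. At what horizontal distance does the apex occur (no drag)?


R = v0^2*sin(2*theta)/g = 242^2*sin(2*5°)/9.81 = 1036.65 m
apex_dist = R/2 = 1036.65/2 = 518.3 m

518.3 m


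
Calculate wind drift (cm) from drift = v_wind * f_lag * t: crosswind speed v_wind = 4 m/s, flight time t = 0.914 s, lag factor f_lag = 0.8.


drift = v_wind * lag * t = 4 * 0.8 * 0.914 = 2.9248 m ≈ 292.5 cm

292.5 cm


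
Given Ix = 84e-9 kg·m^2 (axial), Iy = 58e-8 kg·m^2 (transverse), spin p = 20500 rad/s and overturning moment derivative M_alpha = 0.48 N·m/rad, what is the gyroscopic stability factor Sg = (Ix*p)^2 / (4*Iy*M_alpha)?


Sg = Ix^2 * p^2 / (4 * Iy * M_alpha) = (84e-9)^2 * 20500^2 / (4 * 58e-8 * 0.48) = 2.663

2.663


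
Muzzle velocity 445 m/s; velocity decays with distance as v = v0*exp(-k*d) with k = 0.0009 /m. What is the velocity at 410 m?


v = v0*exp(-k*d) = 445*exp(-0.0009*410) = 307.7 m/s

307.7 m/s


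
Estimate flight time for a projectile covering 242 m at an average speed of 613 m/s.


t = d/v = 242/613 = 0.3948 s

0.3948 s


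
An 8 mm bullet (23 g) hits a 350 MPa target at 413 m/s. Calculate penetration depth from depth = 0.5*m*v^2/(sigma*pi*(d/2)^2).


A = pi*(d/2)^2 = pi*(8/2)^2 = 50.2655 mm^2
E = 0.5*m*v^2 = 0.5*0.023*413^2 = 1961.54 J
depth = E/(sigma*A) = 1961.54 J / (350 MPa * 50.2655 mm^2) = 1961.54/(350 * 50.2655) m = 0.111496 m ≈ 111.5 mm

111.5 mm


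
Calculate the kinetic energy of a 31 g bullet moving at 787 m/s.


E = 0.5*m*v^2 = 0.5*0.031*787^2 = 9600 J

9600 J


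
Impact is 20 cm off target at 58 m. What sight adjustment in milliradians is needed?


1 mrad subtends 1 cm per 10 m of range, so adj = error_cm / (dist_m / 10) = 20 / (58/10) = 3.448 mrad

3.448 mrad


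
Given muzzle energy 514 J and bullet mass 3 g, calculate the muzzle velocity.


v = sqrt(2*E/m) = sqrt(2*514/0.003) = 585.4 m/s

585.4 m/s


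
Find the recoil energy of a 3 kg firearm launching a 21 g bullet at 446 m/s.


v_r = m_p*v_p/m_gun = 0.021*446/3 = 3.122 m/s, E_r = 0.5*m_gun*v_r^2 = 0.5*3*3.122^2 = 14.62 J

14.62 J


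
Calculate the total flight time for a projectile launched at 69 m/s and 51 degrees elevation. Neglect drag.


T = 2*v0*sin(theta)/g = 2*69*sin(51°)/9.81 = 10.93 s

10.93 s


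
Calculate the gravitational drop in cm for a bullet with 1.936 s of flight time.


drop = 0.5*g*t^2 = 0.5*9.81*1.936^2 = 18.3844 m ≈ 1838 cm

1838 cm


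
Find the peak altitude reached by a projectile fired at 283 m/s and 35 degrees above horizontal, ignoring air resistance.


H = (v0*sin(theta))^2 / (2g) = (283*sin(35°))^2 / (2*9.81) = 1343 m

1343 m


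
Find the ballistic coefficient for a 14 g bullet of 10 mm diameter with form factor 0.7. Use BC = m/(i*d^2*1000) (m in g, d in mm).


BC = m/(i*d^2*1000) = 14/(0.7 * 10^2 * 1000) = 0.0002

0.0002


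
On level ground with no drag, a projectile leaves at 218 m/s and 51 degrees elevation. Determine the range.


R = v0^2 * sin(2*theta) / g = 218^2 * sin(2*51°) / 9.81 = 4739 m

4739 m


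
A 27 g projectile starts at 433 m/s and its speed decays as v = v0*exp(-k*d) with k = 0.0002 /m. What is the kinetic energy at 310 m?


v = v0*exp(-k*d) = 433*exp(-0.0002*310) = 406.969 m/s
E = 0.5*m*v^2 = 0.5*0.027*406.969^2 = 2236 J

2236 J


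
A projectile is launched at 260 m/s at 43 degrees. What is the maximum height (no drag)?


H = (v0*sin(theta))^2 / (2g) = (260*sin(43°))^2 / (2*9.81) = 1603 m

1603 m


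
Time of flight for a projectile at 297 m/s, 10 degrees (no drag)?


T = 2*v0*sin(theta)/g = 2*297*sin(10°)/9.81 = 10.51 s

10.51 s


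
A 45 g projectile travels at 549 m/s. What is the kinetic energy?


E = 0.5*m*v^2 = 0.5*0.045*549^2 = 6782 J

6782 J


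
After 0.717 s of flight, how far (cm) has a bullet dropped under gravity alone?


drop = 0.5*g*t^2 = 0.5*9.81*0.717^2 = 2.52161 m ≈ 252.2 cm

252.2 cm


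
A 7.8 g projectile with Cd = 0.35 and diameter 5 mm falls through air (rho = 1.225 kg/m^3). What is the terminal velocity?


A = pi*(d/2)^2 = pi*(5/2000)^2 = 1.96350e-05 m^2
vt = sqrt(2mg/(Cd*rho*A)) = sqrt(2*0.0078*9.81/(0.35 * 1.225 * 1.96350e-05)) = 134.8 m/s

134.8 m/s


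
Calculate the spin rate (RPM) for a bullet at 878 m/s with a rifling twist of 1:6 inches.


twist_m = 6*0.0254 = 0.1524 m
spin = v/twist = 878/0.1524 = 5761.155 rev/s
RPM = spin*60 = 5761.155*60 ≈ 345669 RPM

345669 RPM


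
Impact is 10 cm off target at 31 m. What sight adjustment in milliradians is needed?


1 mrad subtends 1 cm per 10 m of range, so adj = error_cm / (dist_m / 10) = 10 / (31/10) = 3.226 mrad

3.226 mrad


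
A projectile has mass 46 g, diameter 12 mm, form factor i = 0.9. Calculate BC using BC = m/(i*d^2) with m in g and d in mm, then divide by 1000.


BC = m/(i*d^2*1000) = 46/(0.9 * 12^2 * 1000) = 0.0003549

0.0003549


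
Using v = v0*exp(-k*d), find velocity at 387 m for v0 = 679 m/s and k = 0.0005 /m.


v = v0*exp(-k*d) = 679*exp(-0.0005*387) = 559.5 m/s

559.5 m/s


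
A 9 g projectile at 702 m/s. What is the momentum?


p = m*v = 0.009*702 = 6.318 kg·m/s

6.318 kg·m/s


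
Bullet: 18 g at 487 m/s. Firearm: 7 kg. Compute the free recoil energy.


v_r = m_p*v_p/m_gun = 0.018*487/7 = 1.25229 m/s, E_r = 0.5*m_gun*v_r^2 = 0.5*7*1.25229^2 = 5.489 J

5.489 J


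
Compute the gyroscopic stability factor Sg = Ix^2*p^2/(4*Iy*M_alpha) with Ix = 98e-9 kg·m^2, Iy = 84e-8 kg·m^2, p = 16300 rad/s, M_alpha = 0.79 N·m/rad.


Sg = Ix^2 * p^2 / (4 * Iy * M_alpha) = (98e-9)^2 * 16300^2 / (4 * 84e-8 * 0.79) = 0.9613

0.9613


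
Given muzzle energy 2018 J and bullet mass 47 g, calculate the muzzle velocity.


v = sqrt(2*E/m) = sqrt(2*2018/0.047) = 293 m/s

293 m/s


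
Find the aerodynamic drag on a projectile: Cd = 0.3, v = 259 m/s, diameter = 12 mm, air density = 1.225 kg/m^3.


A = pi*(d/2)^2 = pi*(12/2000)^2 = 1.13097e-04 m^2
Fd = 0.5*Cd*rho*A*v^2 = 0.5*0.3*1.225*1.13097e-04*259^2 = 1.394 N

1.394 N


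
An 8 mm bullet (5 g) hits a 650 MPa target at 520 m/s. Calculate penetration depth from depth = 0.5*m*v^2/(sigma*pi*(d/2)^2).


A = pi*(d/2)^2 = pi*(8/2)^2 = 50.2655 mm^2
E = 0.5*m*v^2 = 0.5*0.005*520^2 = 676 J
depth = E/(sigma*A) = 676 J / (650 MPa * 50.2655 mm^2) = 676/(650 * 50.2655) m = 0.0206901 m ≈ 20.69 mm

20.69 mm


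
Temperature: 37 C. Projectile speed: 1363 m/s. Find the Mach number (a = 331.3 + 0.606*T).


a = 331.3 + 0.606*(37) = 353.722 m/s
M = v/a = 1363/353.722 = 3.853

3.853


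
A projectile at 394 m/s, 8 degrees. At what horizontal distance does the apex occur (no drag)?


R = v0^2*sin(2*theta)/g = 394^2*sin(2*8°)/9.81 = 4361.76 m
apex_dist = R/2 = 4361.76/2 = 2181 m

2181 m


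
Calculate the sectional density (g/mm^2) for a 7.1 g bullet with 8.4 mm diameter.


SD = m/d^2 = 7.1/8.4^2 = 0.1006 g/mm^2

0.1006 g/mm^2


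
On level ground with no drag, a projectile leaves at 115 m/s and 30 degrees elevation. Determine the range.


R = v0^2 * sin(2*theta) / g = 115^2 * sin(2*30°) / 9.81 = 1168 m

1168 m


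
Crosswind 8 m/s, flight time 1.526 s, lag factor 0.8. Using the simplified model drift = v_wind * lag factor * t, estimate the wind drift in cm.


drift = v_wind * lag * t = 8 * 0.8 * 1.526 = 9.7664 m ≈ 976.6 cm

976.6 cm


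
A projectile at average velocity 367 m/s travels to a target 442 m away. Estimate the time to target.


t = d/v = 442/367 = 1.204 s

1.204 s


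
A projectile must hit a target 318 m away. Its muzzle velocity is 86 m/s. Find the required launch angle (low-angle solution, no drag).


sin(2*theta) = R*g/v0^2 = 318*9.81/86^2 = 0.421793, theta = arcsin(0.421793)/2 = 12.47°

12.47 degrees


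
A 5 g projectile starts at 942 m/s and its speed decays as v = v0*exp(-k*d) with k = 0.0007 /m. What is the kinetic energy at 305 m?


v = v0*exp(-k*d) = 942*exp(-0.0007*305) = 760.903 m/s
E = 0.5*m*v^2 = 0.5*0.005*760.903^2 = 1447 J

1447 J


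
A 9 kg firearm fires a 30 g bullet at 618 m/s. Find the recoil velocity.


v_recoil = m_p * v_p / m_gun = 0.03 * 618 / 9 = 2.06 m/s

2.06 m/s


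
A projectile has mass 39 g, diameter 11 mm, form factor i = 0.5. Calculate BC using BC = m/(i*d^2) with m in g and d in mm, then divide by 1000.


BC = m/(i*d^2*1000) = 39/(0.5 * 11^2 * 1000) = 0.0006446

0.0006446


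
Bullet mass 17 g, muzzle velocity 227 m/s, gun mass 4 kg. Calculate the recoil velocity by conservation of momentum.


v_recoil = m_p * v_p / m_gun = 0.017 * 227 / 4 = 0.9648 m/s

0.9648 m/s


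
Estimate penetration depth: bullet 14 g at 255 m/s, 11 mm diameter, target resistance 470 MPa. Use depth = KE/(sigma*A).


A = pi*(d/2)^2 = pi*(11/2)^2 = 95.0332 mm^2
E = 0.5*m*v^2 = 0.5*0.014*255^2 = 455.175 J
depth = E/(sigma*A) = 455.175 J / (470 MPa * 95.0332 mm^2) = 455.175/(470 * 95.0332) m = 0.0101907 m ≈ 10.19 mm

10.19 mm


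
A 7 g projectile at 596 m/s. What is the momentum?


p = m*v = 0.007*596 = 4.172 kg·m/s

4.172 kg·m/s


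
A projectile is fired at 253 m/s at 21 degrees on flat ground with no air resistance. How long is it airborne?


T = 2*v0*sin(theta)/g = 2*253*sin(21°)/9.81 = 18.48 s

18.48 s


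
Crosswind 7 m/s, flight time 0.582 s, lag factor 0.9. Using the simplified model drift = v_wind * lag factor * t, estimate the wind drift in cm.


drift = v_wind * lag * t = 7 * 0.9 * 0.582 = 3.6666 m ≈ 366.7 cm

366.7 cm


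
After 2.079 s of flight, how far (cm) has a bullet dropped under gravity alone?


drop = 0.5*g*t^2 = 0.5*9.81*2.079^2 = 21.2006 m ≈ 2120 cm

2120 cm


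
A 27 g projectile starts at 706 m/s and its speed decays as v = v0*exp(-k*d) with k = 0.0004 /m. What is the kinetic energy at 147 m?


v = v0*exp(-k*d) = 706*exp(-0.0004*147) = 665.684 m/s
E = 0.5*m*v^2 = 0.5*0.027*665.684^2 = 5982 J

5982 J


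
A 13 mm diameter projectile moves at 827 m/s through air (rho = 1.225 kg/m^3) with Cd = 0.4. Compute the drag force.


A = pi*(d/2)^2 = pi*(13/2000)^2 = 1.32732e-04 m^2
Fd = 0.5*Cd*rho*A*v^2 = 0.5*0.4*1.225*1.32732e-04*827^2 = 22.24 N

22.24 N


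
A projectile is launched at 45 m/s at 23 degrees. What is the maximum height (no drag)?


H = (v0*sin(theta))^2 / (2g) = (45*sin(23°))^2 / (2*9.81) = 15.76 m

15.76 m


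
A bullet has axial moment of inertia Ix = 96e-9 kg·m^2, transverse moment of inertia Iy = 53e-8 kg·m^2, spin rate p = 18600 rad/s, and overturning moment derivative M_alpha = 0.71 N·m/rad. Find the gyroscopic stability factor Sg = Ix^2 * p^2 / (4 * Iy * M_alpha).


Sg = Ix^2 * p^2 / (4 * Iy * M_alpha) = (96e-9)^2 * 18600^2 / (4 * 53e-8 * 0.71) = 2.118

2.118


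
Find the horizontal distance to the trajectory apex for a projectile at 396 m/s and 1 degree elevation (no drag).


R = v0^2*sin(2*theta)/g = 396^2*sin(2*1°)/9.81 = 557.88 m
apex_dist = R/2 = 557.88/2 = 278.9 m

278.9 m


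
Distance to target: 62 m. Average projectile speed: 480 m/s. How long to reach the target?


t = d/v = 62/480 = 0.1292 s

0.1292 s


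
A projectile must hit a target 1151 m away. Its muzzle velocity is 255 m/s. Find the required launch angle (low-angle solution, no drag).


sin(2*theta) = R*g/v0^2 = 1151*9.81/255^2 = 0.173646, theta = arcsin(0.173646)/2 = 5°

5 degrees


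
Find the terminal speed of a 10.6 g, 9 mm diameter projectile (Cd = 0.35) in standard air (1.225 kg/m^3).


A = pi*(d/2)^2 = pi*(9/2000)^2 = 6.36173e-05 m^2
vt = sqrt(2mg/(Cd*rho*A)) = sqrt(2*0.0106*9.81/(0.35 * 1.225 * 6.36173e-05)) = 87.32 m/s

87.32 m/s


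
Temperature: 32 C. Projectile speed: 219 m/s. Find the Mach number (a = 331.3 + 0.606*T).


a = 331.3 + 0.606*(32) = 350.692 m/s
M = v/a = 219/350.692 = 0.6245

0.6245


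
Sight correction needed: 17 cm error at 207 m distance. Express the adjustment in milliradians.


1 mrad subtends 1 cm per 10 m of range, so adj = error_cm / (dist_m / 10) = 17 / (207/10) = 0.8213 mrad

0.8213 mrad


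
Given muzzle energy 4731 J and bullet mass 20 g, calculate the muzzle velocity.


v = sqrt(2*E/m) = sqrt(2*4731/0.02) = 687.8 m/s

687.8 m/s


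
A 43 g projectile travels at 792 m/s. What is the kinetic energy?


E = 0.5*m*v^2 = 0.5*0.043*792^2 = 13486 J

13486 J


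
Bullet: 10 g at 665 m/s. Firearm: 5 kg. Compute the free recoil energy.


v_r = m_p*v_p/m_gun = 0.01*665/5 = 1.33 m/s, E_r = 0.5*m_gun*v_r^2 = 0.5*5*1.33^2 = 4.422 J

4.422 J


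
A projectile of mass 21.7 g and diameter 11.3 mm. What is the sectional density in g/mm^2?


SD = m/d^2 = 21.7/11.3^2 = 0.1699 g/mm^2

0.1699 g/mm^2


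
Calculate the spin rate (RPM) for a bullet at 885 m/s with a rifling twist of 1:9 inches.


twist_m = 9*0.0254 = 0.2286 m
spin = v/twist = 885/0.2286 = 3871.391 rev/s
RPM = spin*60 = 3871.391*60 ≈ 232283 RPM

232283 RPM


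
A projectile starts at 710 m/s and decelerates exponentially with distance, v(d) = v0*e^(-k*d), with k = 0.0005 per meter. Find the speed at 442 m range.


v = v0*exp(-k*d) = 710*exp(-0.0005*442) = 569.2 m/s

569.2 m/s


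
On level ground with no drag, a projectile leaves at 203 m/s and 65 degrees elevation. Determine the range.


R = v0^2 * sin(2*theta) / g = 203^2 * sin(2*65°) / 9.81 = 3218 m

3218 m


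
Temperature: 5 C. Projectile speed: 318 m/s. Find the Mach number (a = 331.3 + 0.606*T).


a = 331.3 + 0.606*(5) = 334.33 m/s
M = v/a = 318/334.33 = 0.9512

0.9512


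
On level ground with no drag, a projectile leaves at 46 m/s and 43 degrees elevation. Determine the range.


R = v0^2 * sin(2*theta) / g = 46^2 * sin(2*43°) / 9.81 = 215.2 m

215.2 m


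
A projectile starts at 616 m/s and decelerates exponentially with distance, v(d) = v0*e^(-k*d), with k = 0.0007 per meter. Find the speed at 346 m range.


v = v0*exp(-k*d) = 616*exp(-0.0007*346) = 483.5 m/s

483.5 m/s


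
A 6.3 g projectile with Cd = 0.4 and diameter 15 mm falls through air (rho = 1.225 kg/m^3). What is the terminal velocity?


A = pi*(d/2)^2 = pi*(15/2000)^2 = 1.76715e-04 m^2
vt = sqrt(2mg/(Cd*rho*A)) = sqrt(2*0.0063*9.81/(0.4 * 1.225 * 1.76715e-04)) = 37.78 m/s

37.78 m/s


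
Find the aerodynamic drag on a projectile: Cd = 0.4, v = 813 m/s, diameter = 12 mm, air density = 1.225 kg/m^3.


A = pi*(d/2)^2 = pi*(12/2000)^2 = 1.13097e-04 m^2
Fd = 0.5*Cd*rho*A*v^2 = 0.5*0.4*1.225*1.13097e-04*813^2 = 18.31 N

18.31 N


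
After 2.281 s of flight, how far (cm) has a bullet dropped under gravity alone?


drop = 0.5*g*t^2 = 0.5*9.81*2.281^2 = 25.5205 m ≈ 2552 cm

2552 cm


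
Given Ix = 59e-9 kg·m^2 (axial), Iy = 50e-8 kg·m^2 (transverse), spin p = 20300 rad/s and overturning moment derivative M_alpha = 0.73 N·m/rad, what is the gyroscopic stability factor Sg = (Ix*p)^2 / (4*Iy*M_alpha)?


Sg = Ix^2 * p^2 / (4 * Iy * M_alpha) = (59e-9)^2 * 20300^2 / (4 * 50e-8 * 0.73) = 0.9825

0.9825


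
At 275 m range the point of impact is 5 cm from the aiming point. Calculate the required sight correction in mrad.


1 mrad subtends 1 cm per 10 m of range, so adj = error_cm / (dist_m / 10) = 5 / (275/10) = 0.1818 mrad

0.1818 mrad


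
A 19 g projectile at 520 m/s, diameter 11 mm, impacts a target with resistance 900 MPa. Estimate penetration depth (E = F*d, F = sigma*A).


A = pi*(d/2)^2 = pi*(11/2)^2 = 95.0332 mm^2
E = 0.5*m*v^2 = 0.5*0.019*520^2 = 2568.8 J
depth = E/(sigma*A) = 2568.8 J / (900 MPa * 95.0332 mm^2) = 2568.8/(900 * 95.0332) m = 0.030034 m ≈ 30.03 mm

30.03 mm


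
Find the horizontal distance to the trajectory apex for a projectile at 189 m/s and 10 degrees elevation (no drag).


R = v0^2*sin(2*theta)/g = 189^2*sin(2*10°)/9.81 = 1245.39 m
apex_dist = R/2 = 1245.39/2 = 622.7 m

622.7 m


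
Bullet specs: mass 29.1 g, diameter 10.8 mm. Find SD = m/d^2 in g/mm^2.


SD = m/d^2 = 29.1/10.8^2 = 0.2495 g/mm^2

0.2495 g/mm^2


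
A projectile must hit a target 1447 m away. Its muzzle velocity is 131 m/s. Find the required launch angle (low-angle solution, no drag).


sin(2*theta) = R*g/v0^2 = 1447*9.81/131^2 = 0.82717, theta = arcsin(0.82717)/2 = 27.9°

27.9 degrees


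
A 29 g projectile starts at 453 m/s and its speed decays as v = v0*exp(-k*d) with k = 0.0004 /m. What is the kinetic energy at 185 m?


v = v0*exp(-k*d) = 453*exp(-0.0004*185) = 420.688 m/s
E = 0.5*m*v^2 = 0.5*0.029*420.688^2 = 2566 J

2566 J


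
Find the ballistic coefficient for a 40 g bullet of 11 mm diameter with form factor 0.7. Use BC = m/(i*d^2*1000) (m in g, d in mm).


BC = m/(i*d^2*1000) = 40/(0.7 * 11^2 * 1000) = 0.0004723

0.0004723


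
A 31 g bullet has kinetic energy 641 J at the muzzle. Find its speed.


v = sqrt(2*E/m) = sqrt(2*641/0.031) = 203.4 m/s

203.4 m/s


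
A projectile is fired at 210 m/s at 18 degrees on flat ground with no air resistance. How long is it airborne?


T = 2*v0*sin(theta)/g = 2*210*sin(18°)/9.81 = 13.23 s

13.23 s


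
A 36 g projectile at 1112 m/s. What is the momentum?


p = m*v = 0.036*1112 = 40.03 kg·m/s

40.03 kg·m/s


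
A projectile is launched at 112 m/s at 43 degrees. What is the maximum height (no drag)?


H = (v0*sin(theta))^2 / (2g) = (112*sin(43°))^2 / (2*9.81) = 297.4 m

297.4 m


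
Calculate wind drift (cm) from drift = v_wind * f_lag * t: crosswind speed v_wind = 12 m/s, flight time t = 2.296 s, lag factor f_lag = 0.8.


drift = v_wind * lag * t = 12 * 0.8 * 2.296 = 22.0416 m ≈ 2204 cm

2204 cm


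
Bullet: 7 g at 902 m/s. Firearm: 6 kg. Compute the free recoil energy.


v_r = m_p*v_p/m_gun = 0.007*902/6 = 1.05233 m/s, E_r = 0.5*m_gun*v_r^2 = 0.5*6*1.05233^2 = 3.322 J

3.322 J


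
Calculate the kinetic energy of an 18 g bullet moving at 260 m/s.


E = 0.5*m*v^2 = 0.5*0.018*260^2 = 608.4 J

608.4 J


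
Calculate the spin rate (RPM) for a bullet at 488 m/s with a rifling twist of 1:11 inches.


twist_m = 11*0.0254 = 0.2794 m
spin = v/twist = 488/0.2794 = 1746.6 rev/s
RPM = spin*60 = 1746.6*60 ≈ 104796 RPM

104796 RPM


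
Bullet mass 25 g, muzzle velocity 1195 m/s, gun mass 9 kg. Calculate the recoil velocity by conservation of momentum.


v_recoil = m_p * v_p / m_gun = 0.025 * 1195 / 9 = 3.319 m/s

3.319 m/s


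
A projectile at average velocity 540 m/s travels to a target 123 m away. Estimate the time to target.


t = d/v = 123/540 = 0.2278 s

0.2278 s


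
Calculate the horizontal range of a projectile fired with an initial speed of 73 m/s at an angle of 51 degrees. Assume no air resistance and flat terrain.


R = v0^2 * sin(2*theta) / g = 73^2 * sin(2*51°) / 9.81 = 531.4 m

531.4 m


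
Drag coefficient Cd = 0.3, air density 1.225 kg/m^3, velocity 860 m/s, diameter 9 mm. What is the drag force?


A = pi*(d/2)^2 = pi*(9/2000)^2 = 6.36173e-05 m^2
Fd = 0.5*Cd*rho*A*v^2 = 0.5*0.3*1.225*6.36173e-05*860^2 = 8.646 N

8.646 N


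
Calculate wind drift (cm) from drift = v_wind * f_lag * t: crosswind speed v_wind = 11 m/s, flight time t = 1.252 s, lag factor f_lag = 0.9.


drift = v_wind * lag * t = 11 * 0.9 * 1.252 = 12.3948 m ≈ 1239 cm

1239 cm


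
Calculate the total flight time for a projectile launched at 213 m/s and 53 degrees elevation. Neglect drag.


T = 2*v0*sin(theta)/g = 2*213*sin(53°)/9.81 = 34.68 s

34.68 s


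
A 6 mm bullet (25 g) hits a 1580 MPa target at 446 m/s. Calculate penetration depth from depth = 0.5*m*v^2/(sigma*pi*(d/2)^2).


A = pi*(d/2)^2 = pi*(6/2)^2 = 28.2743 mm^2
E = 0.5*m*v^2 = 0.5*0.025*446^2 = 2486.45 J
depth = E/(sigma*A) = 2486.45 J / (1580 MPa * 28.2743 mm^2) = 2486.45/(1580 * 28.2743) m = 0.0556583 m ≈ 55.66 mm

55.66 mm


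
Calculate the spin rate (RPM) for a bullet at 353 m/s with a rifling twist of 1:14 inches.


twist_m = 14*0.0254 = 0.3556 m
spin = v/twist = 353/0.3556 = 992.6884 rev/s
RPM = spin*60 = 992.6884*60 ≈ 59561 RPM

59561 RPM


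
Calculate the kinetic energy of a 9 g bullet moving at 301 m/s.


E = 0.5*m*v^2 = 0.5*0.009*301^2 = 407.7 J

407.7 J


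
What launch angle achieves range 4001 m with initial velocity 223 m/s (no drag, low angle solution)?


sin(2*theta) = R*g/v0^2 = 4001*9.81/223^2 = 0.789274, theta = arcsin(0.789274)/2 = 26.06°

26.06 degrees


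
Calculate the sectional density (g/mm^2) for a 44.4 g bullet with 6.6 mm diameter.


SD = m/d^2 = 44.4/6.6^2 = 1.019 g/mm^2

1.019 g/mm^2


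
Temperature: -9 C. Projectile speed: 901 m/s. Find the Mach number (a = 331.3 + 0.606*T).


a = 331.3 + 0.606*(-9) = 325.846 m/s
M = v/a = 901/325.846 = 2.765

2.765


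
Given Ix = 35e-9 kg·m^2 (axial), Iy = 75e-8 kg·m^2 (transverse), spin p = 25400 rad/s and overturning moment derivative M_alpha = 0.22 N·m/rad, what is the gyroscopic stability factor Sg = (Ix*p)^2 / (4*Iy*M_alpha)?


Sg = Ix^2 * p^2 / (4 * Iy * M_alpha) = (35e-9)^2 * 25400^2 / (4 * 75e-8 * 0.22) = 1.197

1.197


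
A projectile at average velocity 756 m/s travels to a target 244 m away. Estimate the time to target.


t = d/v = 244/756 = 0.3228 s

0.3228 s


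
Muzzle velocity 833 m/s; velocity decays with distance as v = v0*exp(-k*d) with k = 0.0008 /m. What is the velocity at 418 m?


v = v0*exp(-k*d) = 833*exp(-0.0008*418) = 596.2 m/s

596.2 m/s


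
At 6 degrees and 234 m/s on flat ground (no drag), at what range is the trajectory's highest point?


R = v0^2*sin(2*theta)/g = 234^2*sin(2*6°)/9.81 = 1160.49 m
apex_dist = R/2 = 1160.49/2 = 580.2 m

580.2 m


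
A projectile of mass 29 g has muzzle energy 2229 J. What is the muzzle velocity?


v = sqrt(2*E/m) = sqrt(2*2229/0.029) = 392.1 m/s

392.1 m/s


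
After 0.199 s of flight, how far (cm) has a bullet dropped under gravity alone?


drop = 0.5*g*t^2 = 0.5*9.81*0.199^2 = 0.194243 m ≈ 19.42 cm

19.42 cm


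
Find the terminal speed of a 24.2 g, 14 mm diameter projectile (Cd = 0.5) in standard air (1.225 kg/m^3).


A = pi*(d/2)^2 = pi*(14/2000)^2 = 1.53938e-04 m^2
vt = sqrt(2mg/(Cd*rho*A)) = sqrt(2*0.0242*9.81/(0.5 * 1.225 * 1.53938e-04)) = 70.96 m/s

70.96 m/s


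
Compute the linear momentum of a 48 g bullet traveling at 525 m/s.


p = m*v = 0.048*525 = 25.2 kg·m/s

25.2 kg·m/s


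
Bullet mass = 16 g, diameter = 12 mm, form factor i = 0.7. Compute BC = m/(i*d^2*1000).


BC = m/(i*d^2*1000) = 16/(0.7 * 12^2 * 1000) = 0.0001587

0.0001587


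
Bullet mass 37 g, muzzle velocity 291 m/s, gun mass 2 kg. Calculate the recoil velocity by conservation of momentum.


v_recoil = m_p * v_p / m_gun = 0.037 * 291 / 2 = 5.383 m/s

5.383 m/s


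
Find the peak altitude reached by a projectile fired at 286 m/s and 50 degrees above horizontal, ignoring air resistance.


H = (v0*sin(theta))^2 / (2g) = (286*sin(50°))^2 / (2*9.81) = 2446 m

2446 m


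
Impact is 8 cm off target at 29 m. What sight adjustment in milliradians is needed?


1 mrad subtends 1 cm per 10 m of range, so adj = error_cm / (dist_m / 10) = 8 / (29/10) = 2.759 mrad

2.759 mrad


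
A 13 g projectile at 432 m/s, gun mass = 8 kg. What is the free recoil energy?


v_r = m_p*v_p/m_gun = 0.013*432/8 = 0.702 m/s, E_r = 0.5*m_gun*v_r^2 = 0.5*8*0.702^2 = 1.971 J

1.971 J


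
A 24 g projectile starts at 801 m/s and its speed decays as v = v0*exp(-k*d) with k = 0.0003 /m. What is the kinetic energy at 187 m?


v = v0*exp(-k*d) = 801*exp(-0.0003*187) = 757.301 m/s
E = 0.5*m*v^2 = 0.5*0.024*757.301^2 = 6882 J

6882 J


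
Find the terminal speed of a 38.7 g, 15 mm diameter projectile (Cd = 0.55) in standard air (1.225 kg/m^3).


A = pi*(d/2)^2 = pi*(15/2000)^2 = 1.76715e-04 m^2
vt = sqrt(2mg/(Cd*rho*A)) = sqrt(2*0.0387*9.81/(0.55 * 1.225 * 1.76715e-04)) = 79.86 m/s

79.86 m/s


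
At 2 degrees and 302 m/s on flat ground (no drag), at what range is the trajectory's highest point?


R = v0^2*sin(2*theta)/g = 302^2*sin(2*2°)/9.81 = 648.529 m
apex_dist = R/2 = 648.529/2 = 324.3 m

324.3 m


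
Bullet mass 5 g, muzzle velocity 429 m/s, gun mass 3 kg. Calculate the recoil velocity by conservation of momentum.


v_recoil = m_p * v_p / m_gun = 0.005 * 429 / 3 = 0.715 m/s

0.715 m/s


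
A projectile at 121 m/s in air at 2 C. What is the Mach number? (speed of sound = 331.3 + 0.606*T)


a = 331.3 + 0.606*(2) = 332.512 m/s
M = v/a = 121/332.512 = 0.3639

0.3639


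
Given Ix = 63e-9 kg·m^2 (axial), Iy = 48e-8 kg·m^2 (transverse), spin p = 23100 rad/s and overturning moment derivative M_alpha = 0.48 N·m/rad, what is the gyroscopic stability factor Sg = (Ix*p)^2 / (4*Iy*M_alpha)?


Sg = Ix^2 * p^2 / (4 * Iy * M_alpha) = (63e-9)^2 * 23100^2 / (4 * 48e-8 * 0.48) = 2.298

2.298


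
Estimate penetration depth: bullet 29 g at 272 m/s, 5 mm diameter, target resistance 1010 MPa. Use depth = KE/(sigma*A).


A = pi*(d/2)^2 = pi*(5/2)^2 = 19.635 mm^2
E = 0.5*m*v^2 = 0.5*0.029*272^2 = 1072.77 J
depth = E/(sigma*A) = 1072.77 J / (1010 MPa * 19.635 mm^2) = 1072.77/(1010 * 19.635) m = 0.0540947 m ≈ 54.09 mm

54.09 mm


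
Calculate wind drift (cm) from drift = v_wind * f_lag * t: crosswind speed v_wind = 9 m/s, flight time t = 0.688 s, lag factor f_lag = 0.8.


drift = v_wind * lag * t = 9 * 0.8 * 0.688 = 4.9536 m ≈ 495.4 cm

495.4 cm


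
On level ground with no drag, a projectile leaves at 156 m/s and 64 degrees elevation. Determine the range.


R = v0^2 * sin(2*theta) / g = 156^2 * sin(2*64°) / 9.81 = 1955 m

1955 m


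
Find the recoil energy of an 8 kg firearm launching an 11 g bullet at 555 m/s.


v_r = m_p*v_p/m_gun = 0.011*555/8 = 0.763125 m/s, E_r = 0.5*m_gun*v_r^2 = 0.5*8*0.763125^2 = 2.329 J

2.329 J


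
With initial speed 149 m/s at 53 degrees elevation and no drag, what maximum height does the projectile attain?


H = (v0*sin(theta))^2 / (2g) = (149*sin(53°))^2 / (2*9.81) = 721.7 m

721.7 m


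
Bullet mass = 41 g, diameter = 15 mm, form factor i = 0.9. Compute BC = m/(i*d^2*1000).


BC = m/(i*d^2*1000) = 41/(0.9 * 15^2 * 1000) = 0.0002025

0.0002025


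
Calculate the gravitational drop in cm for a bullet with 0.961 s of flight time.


drop = 0.5*g*t^2 = 0.5*9.81*0.961^2 = 4.52987 m ≈ 453 cm

453 cm


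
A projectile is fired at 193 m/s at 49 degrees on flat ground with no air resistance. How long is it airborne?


T = 2*v0*sin(theta)/g = 2*193*sin(49°)/9.81 = 29.7 s

29.7 s


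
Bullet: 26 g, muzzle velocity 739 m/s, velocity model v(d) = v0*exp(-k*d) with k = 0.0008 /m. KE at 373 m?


v = v0*exp(-k*d) = 739*exp(-0.0008*373) = 548.341 m/s
E = 0.5*m*v^2 = 0.5*0.026*548.341^2 = 3909 J

3909 J


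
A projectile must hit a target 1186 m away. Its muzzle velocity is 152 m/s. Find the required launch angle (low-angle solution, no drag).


sin(2*theta) = R*g/v0^2 = 1186*9.81/152^2 = 0.503578, theta = arcsin(0.503578)/2 = 15.12°

15.12 degrees


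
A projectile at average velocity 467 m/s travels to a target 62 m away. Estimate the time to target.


t = d/v = 62/467 = 0.1328 s

0.1328 s


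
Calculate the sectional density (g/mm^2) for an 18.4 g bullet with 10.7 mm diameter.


SD = m/d^2 = 18.4/10.7^2 = 0.1607 g/mm^2

0.1607 g/mm^2


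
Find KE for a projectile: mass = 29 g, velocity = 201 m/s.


E = 0.5*m*v^2 = 0.5*0.029*201^2 = 585.8 J

585.8 J


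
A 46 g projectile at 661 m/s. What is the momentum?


p = m*v = 0.046*661 = 30.41 kg·m/s

30.41 kg·m/s


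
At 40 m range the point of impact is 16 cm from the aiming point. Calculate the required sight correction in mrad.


1 mrad subtends 1 cm per 10 m of range, so adj = error_cm / (dist_m / 10) = 16 / (40/10) = 4 mrad

4 mrad


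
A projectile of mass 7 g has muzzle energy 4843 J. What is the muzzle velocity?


v = sqrt(2*E/m) = sqrt(2*4843/0.007) = 1176 m/s

1176 m/s


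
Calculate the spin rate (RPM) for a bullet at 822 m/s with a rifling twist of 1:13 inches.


twist_m = 13*0.0254 = 0.3302 m
spin = v/twist = 822/0.3302 = 2489.4 rev/s
RPM = spin*60 = 2489.4*60 ≈ 149364 RPM

149364 RPM


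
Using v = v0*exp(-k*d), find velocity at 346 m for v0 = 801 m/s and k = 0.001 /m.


v = v0*exp(-k*d) = 801*exp(-0.001*346) = 566.7 m/s

566.7 m/s


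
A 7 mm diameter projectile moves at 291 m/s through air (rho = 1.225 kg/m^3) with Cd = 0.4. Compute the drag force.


A = pi*(d/2)^2 = pi*(7/2000)^2 = 3.84845e-05 m^2
Fd = 0.5*Cd*rho*A*v^2 = 0.5*0.4*1.225*3.84845e-05*291^2 = 0.7984 N

0.7984 N


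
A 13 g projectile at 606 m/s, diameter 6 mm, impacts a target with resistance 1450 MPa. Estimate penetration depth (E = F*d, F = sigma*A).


A = pi*(d/2)^2 = pi*(6/2)^2 = 28.2743 mm^2
E = 0.5*m*v^2 = 0.5*0.013*606^2 = 2387.03 J
depth = E/(sigma*A) = 2387.03 J / (1450 MPa * 28.2743 mm^2) = 2387.03/(1450 * 28.2743) m = 0.0582235 m ≈ 58.22 mm

58.22 mm


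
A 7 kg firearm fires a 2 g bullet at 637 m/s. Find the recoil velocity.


v_recoil = m_p * v_p / m_gun = 0.002 * 637 / 7 = 0.182 m/s

0.182 m/s


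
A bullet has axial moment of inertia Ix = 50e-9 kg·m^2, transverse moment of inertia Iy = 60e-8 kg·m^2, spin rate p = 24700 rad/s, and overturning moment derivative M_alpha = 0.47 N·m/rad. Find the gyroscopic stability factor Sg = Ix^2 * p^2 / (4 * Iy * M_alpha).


Sg = Ix^2 * p^2 / (4 * Iy * M_alpha) = (50e-9)^2 * 24700^2 / (4 * 60e-8 * 0.47) = 1.352

1.352


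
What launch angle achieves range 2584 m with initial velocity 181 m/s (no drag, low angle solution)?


sin(2*theta) = R*g/v0^2 = 2584*9.81/181^2 = 0.773757, theta = arcsin(0.773757)/2 = 25.35°

25.35 degrees


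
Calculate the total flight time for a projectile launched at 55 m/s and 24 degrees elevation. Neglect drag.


T = 2*v0*sin(theta)/g = 2*55*sin(24°)/9.81 = 4.561 s

4.561 s


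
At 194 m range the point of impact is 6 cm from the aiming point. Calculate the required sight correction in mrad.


1 mrad subtends 1 cm per 10 m of range, so adj = error_cm / (dist_m / 10) = 6 / (194/10) = 0.3093 mrad

0.3093 mrad


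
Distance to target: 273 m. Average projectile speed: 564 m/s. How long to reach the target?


t = d/v = 273/564 = 0.484 s

0.484 s


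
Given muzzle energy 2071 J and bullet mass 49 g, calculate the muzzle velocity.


v = sqrt(2*E/m) = sqrt(2*2071/0.049) = 290.7 m/s

290.7 m/s


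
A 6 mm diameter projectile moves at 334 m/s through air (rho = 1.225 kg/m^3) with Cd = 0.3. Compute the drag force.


A = pi*(d/2)^2 = pi*(6/2000)^2 = 2.82743e-05 m^2
Fd = 0.5*Cd*rho*A*v^2 = 0.5*0.3*1.225*2.82743e-05*334^2 = 0.5796 N

0.5796 N


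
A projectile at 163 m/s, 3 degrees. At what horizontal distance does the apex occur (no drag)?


R = v0^2*sin(2*theta)/g = 163^2*sin(2*3°)/9.81 = 283.101 m
apex_dist = R/2 = 283.101/2 = 141.6 m

141.6 m


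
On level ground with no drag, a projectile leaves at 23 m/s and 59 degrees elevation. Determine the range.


R = v0^2 * sin(2*theta) / g = 23^2 * sin(2*59°) / 9.81 = 47.61 m

47.61 m


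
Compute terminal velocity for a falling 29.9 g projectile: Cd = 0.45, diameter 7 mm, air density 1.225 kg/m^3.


A = pi*(d/2)^2 = pi*(7/2000)^2 = 3.84845e-05 m^2
vt = sqrt(2mg/(Cd*rho*A)) = sqrt(2*0.0299*9.81/(0.45 * 1.225 * 3.84845e-05)) = 166.3 m/s

166.3 m/s


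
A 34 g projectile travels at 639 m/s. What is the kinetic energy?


E = 0.5*m*v^2 = 0.5*0.034*639^2 = 6941 J

6941 J


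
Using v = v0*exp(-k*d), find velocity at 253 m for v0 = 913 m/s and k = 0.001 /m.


v = v0*exp(-k*d) = 913*exp(-0.001*253) = 708.9 m/s

708.9 m/s


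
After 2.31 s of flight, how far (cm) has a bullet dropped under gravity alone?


drop = 0.5*g*t^2 = 0.5*9.81*2.31^2 = 26.1736 m ≈ 2617 cm

2617 cm


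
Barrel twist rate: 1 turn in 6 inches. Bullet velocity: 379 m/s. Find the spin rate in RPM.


twist_m = 6*0.0254 = 0.1524 m
spin = v/twist = 379/0.1524 = 2486.877 rev/s
RPM = spin*60 = 2486.877*60 ≈ 149213 RPM

149213 RPM


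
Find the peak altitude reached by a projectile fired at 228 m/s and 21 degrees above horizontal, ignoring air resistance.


H = (v0*sin(theta))^2 / (2g) = (228*sin(21°))^2 / (2*9.81) = 340.3 m

340.3 m


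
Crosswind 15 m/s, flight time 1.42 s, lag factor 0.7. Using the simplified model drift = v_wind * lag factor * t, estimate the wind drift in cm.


drift = v_wind * lag * t = 15 * 0.7 * 1.42 = 14.91 m ≈ 1491 cm

1491 cm


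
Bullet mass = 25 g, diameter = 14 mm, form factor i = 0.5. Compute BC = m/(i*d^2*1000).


BC = m/(i*d^2*1000) = 25/(0.5 * 14^2 * 1000) = 0.0002551

0.0002551
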